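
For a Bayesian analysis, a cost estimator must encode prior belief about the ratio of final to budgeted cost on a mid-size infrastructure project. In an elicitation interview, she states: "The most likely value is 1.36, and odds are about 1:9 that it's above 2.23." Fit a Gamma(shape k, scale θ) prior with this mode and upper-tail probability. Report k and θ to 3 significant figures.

k ≈ 8.71, θ ≈ 0.176

Gamma(k,θ) with k>1 has mode (k−1)θ, so θ = 1.36/(k−1).
Need P(X < 2.23) = 0.9 with θ tied to k this way. Start at k = 2, θ = 1.36: P(X<2.23) ≈ 0.488.
Too low — raise k to concentrate. Iterating converges to k ≈ 8.71.
Then θ = 1.36/(8.71−1) ≈ 0.176.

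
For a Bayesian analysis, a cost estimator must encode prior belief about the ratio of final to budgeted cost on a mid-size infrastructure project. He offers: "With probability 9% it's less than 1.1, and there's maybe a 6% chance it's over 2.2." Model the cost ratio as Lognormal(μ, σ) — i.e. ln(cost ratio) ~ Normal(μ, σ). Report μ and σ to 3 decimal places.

If T ~ Lognormal(μ,σ) then ln T ~ Normal(μ,σ), so the p-quantile of ln T is μ + z_p·σ.
ln(1.1) = 0.09531 and ln(2.2) = 0.7885; z_{0.09} = -1.341, z_{0.94} = 1.555.
σ = (0.7885 − 0.09531)/(1.555 − (-1.341)) = 0.239.
μ = 0.09531 − (-1.341)·0.239 = 0.416.

μ ≈ 0.416, σ ≈ 0.239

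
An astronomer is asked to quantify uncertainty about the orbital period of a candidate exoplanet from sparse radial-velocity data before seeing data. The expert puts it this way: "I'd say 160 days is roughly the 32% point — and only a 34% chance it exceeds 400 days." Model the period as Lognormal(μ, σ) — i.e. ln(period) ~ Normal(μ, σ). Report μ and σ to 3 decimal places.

μ ≈ 5.562, σ ≈ 1.041

If T ~ Lognormal(μ,σ) then ln T ~ Normal(μ,σ), so the p-quantile of ln T is μ + z_p·σ.
ln(160) = 5.075 and ln(400) = 5.991; z_{0.32} = -0.4677, z_{0.66} = 0.4125.
σ = (5.991 − 5.075)/(0.4125 − (-0.4677)) = 1.041.
μ = 5.075 − (-0.4677)·1.041 = 5.562.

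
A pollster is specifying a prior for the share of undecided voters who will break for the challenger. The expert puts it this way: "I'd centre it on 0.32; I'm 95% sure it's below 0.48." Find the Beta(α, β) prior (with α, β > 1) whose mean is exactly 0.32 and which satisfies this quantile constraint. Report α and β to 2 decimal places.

With mean 0.32 fixed, write α = 0.32s, β = 0.68s where s = α+β.
Need P(θ < 0.48) = 0.95 under Beta(0.32s, 0.68s). Normal approximation: (q−m)/√(m(1−m)/s) ≈ z_{0.95} = 1.64, so s ≈ 0.32·0.68·(1.64)²/(0.48−0.32)² = 23.0.
At s = 23.0: P(θ<0.48) ≈ 0.944. Adjusting to match 0.95 gives s ≈ 24.61.
So α = 0.32·24.61 ≈ 7.88, β = 0.68·24.61 ≈ 16.73.

α ≈ 7.88, β ≈ 16.73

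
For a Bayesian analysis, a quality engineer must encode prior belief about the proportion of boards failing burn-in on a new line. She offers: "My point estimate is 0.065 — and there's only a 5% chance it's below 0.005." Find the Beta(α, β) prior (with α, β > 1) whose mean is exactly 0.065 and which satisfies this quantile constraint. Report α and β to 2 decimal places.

With mean 0.065 fixed, write α = 0.065s, β = 0.935s where s = α+β.
Need P(θ < 0.005) = 0.05 under Beta(0.065s, 0.935s). Normal approximation: (q−m)/√(m(1−m)/s) ≈ z_{0.05} = -1.64, so s ≈ 0.065·0.935·(-1.64)²/(0.005−0.065)² = 45.7.
At s = 45.7: P(θ<0.005) ≈ 0.002. Adjusting to match 0.05 gives s ≈ 17.87.
So α = 0.065·17.87 ≈ 1.16, β = 0.935·17.87 ≈ 16.70.

α ≈ 1.16, β ≈ 16.70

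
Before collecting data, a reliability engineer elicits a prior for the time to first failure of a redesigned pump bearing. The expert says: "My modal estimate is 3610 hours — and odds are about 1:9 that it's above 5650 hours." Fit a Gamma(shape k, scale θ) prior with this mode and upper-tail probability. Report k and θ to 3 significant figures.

Gamma(k,θ) with k>1 has mode (k−1)θ, so θ = 3610/(k−1).
Need P(X < 5650) = 0.9 with θ tied to k this way. Start at k = 2, θ = 3610: P(X<5650) ≈ 0.464.
Too low — raise k to concentrate. Iterating converges to k ≈ 10.3.
Then θ = 3610/(10.3−1) ≈ 387.

k ≈ 10.3, θ ≈ 387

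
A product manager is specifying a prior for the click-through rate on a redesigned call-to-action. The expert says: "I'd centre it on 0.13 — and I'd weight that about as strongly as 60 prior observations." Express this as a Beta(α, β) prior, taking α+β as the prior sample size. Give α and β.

Under the effective-sample-size interpretation, Beta(α, β) has prior mean α/(α+β) and prior sample size α+β.
So α+β = 60 and α/(α+β) = 0.13, giving α = 0.13·60 = 7.8 and β = 60 − 7.8 = 52.2.

α = 7.8, β = 52.2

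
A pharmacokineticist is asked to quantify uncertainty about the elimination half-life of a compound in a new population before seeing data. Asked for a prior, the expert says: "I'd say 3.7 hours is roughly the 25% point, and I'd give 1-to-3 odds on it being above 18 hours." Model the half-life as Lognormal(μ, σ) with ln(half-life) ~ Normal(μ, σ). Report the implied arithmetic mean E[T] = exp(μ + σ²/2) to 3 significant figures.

E[T] ≈ 16.2 hours

If T ~ Lognormal(μ,σ) then ln T ~ Normal(μ,σ), so the p-quantile of ln T is μ + z_p·σ.
ln(3.7) = 1.308 and ln(18) = 2.89; z_{0.25} = -0.6745, z_{0.75} = 0.6745.
σ = (2.89 − 1.308)/(0.6745 − (-0.6745)) = 1.173.
μ = 1.308 − (-0.6745)·1.173 = 2.099.
E[T] = exp(μ + σ²/2) = exp(2.099 + 0.6877) = 16.2 hours.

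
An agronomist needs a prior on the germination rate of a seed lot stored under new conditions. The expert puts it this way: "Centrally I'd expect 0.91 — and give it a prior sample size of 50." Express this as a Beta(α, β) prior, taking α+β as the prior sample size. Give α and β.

Under the effective-sample-size interpretation, Beta(α, β) has prior mean α/(α+β) and prior sample size α+β.
So α+β = 50 and α/(α+β) = 0.91, giving α = 0.91·50 = 45.5 and β = 50 − 45.5 = 4.5.

α = 45.5, β = 4.5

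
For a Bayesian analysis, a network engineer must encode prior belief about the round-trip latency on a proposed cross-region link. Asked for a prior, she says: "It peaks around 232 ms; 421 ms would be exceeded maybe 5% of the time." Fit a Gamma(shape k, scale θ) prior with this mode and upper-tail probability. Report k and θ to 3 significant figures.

k ≈ 8.85, θ ≈ 29.6

Gamma(k,θ) with k>1 has mode (k−1)θ, so θ = 232/(k−1).
Need P(X < 421) = 0.95 with θ tied to k this way. Start at k = 2, θ = 232: P(X<421) ≈ 0.542.
Too low — raise k to concentrate. Iterating converges to k ≈ 8.85.
Then θ = 232/(8.85−1) ≈ 29.6.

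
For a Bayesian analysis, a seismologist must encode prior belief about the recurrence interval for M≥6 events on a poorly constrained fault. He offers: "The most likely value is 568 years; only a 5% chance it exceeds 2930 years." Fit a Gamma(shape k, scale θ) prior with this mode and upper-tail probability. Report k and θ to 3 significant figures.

Gamma(k,θ) with k>1 has mode (k−1)θ, so θ = 568/(k−1).
Need P(X < 2930) = 0.95 with θ tied to k this way. Start at k = 2, θ = 568: P(X<2930) ≈ 0.965.
Too high — lower k to spread out. Iterating converges to k ≈ 1.88.
Then θ = 568/(1.88−1) ≈ 644.

k ≈ 1.88, θ ≈ 644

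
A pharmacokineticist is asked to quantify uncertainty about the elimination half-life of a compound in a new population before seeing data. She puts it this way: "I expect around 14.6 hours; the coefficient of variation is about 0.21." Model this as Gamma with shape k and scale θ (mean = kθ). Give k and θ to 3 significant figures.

For Gamma(k, scale θ): mean = kθ, variance = kθ², so CV = 1/√k.
CV = 0.21, hence k = 1/CV² = 22.7.
Then θ = mean/k = 14.6/22.7 = 0.644.

k ≈ 22.7, θ ≈ 0.644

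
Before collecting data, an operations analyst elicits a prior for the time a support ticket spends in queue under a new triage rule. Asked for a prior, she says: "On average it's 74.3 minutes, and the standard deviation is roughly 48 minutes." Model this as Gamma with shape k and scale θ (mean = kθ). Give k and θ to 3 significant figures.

For Gamma(k, scale θ): mean = kθ, variance = kθ², so CV = 1/√k.
CV = SD/mean = 48/74.3 = 0.646, hence k = 1/CV² = 2.4.
Then θ = mean/k = 74.3/2.4 = 31.

k ≈ 2.4, θ ≈ 31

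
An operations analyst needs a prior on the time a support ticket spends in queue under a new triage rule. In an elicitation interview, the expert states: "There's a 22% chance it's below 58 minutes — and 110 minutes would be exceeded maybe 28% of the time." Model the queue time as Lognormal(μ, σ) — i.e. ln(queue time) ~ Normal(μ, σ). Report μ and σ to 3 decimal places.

μ ≈ 4.425, σ ≈ 0.472

If T ~ Lognormal(μ,σ) then ln T ~ Normal(μ,σ), so the p-quantile of ln T is μ + z_p·σ.
ln(58) = 4.06 and ln(110) = 4.7; z_{0.22} = -0.7722, z_{0.72} = 0.5828.
σ = (4.7 − 4.06)/(0.5828 − (-0.7722)) = 0.472.
μ = 4.06 − (-0.7722)·0.472 = 4.425.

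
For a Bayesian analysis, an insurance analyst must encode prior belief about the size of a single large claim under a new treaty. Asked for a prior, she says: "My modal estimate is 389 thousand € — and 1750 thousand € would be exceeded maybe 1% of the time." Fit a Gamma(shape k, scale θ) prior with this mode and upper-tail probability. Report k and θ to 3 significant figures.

Gamma(k,θ) with k>1 has mode (k−1)θ, so θ = 389/(k−1).
Need P(X < 1750) = 0.99 with θ tied to k this way. Start at k = 2, θ = 389: P(X<1750) ≈ 0.939.
Too low — raise k to concentrate. Iterating converges to k ≈ 2.79.
Then θ = 389/(2.79−1) ≈ 218.

k ≈ 2.79, θ ≈ 218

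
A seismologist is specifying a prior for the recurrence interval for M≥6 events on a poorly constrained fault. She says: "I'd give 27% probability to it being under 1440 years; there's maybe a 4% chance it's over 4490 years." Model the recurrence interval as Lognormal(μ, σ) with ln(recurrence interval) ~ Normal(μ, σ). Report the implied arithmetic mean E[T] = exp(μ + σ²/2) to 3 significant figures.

If T ~ Lognormal(μ,σ) then ln T ~ Normal(μ,σ), so the p-quantile of ln T is μ + z_p·σ.
ln(1440) = 7.272 and ln(4490) = 8.41; z_{0.27} = -0.6128, z_{0.96} = 1.751.
σ = (8.41 − 7.272)/(1.751 − (-0.6128)) = 0.481.
μ = 7.272 − (-0.6128)·0.481 = 7.567.
E[T] = exp(μ + σ²/2) = exp(7.567 + 0.1158) = 2170 years.

E[T] ≈ 2170 years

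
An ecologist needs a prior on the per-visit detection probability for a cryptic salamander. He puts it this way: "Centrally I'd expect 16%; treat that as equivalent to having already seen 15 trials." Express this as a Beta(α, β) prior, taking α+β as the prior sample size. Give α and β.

Under the effective-sample-size interpretation, Beta(α, β) has prior mean α/(α+β) and prior sample size α+β.
So α+β = 15 and α/(α+β) = 0.16, giving α = 0.16·15 = 2.4 and β = 15 − 2.4 = 12.6.

α = 2.4, β = 12.6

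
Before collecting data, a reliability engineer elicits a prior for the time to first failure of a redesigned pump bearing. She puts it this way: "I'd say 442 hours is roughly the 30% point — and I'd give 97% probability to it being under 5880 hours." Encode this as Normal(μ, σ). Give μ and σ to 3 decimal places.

The p-quantile of Normal(μ,σ) is μ + z_p·σ, with z_{0.3} = -0.5244 and z_{0.97} = 1.881.
Eliminate σ: μ = (z₂·x₁ − z₁·x₂)/(z₂ − z₁) = (1.881·442 − (-0.5244)·5880)/2.405 = 1627.638.
Then σ = (x₂ − x₁)/(z₂ − z₁) = (5880 − 442)/2.405 = 2260.940.

μ = 1627.638, σ = 2260.940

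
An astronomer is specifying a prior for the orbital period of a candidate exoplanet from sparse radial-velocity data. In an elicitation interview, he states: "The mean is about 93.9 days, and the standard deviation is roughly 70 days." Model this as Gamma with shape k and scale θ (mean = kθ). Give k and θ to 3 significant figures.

k ≈ 1.8, θ ≈ 52.2

For Gamma(k, scale θ): mean = kθ, variance = kθ², so CV = 1/√k.
CV = SD/mean = 70/93.9 = 0.7455, hence k = 1/CV² = 1.8.
Then θ = mean/k = 93.9/1.8 = 52.2.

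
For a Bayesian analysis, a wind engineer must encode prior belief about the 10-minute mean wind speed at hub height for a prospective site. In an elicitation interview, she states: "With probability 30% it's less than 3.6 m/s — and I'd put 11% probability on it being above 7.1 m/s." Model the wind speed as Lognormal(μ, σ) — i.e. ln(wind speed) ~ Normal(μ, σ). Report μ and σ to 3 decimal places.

If T ~ Lognormal(μ,σ) then ln T ~ Normal(μ,σ), so the p-quantile of ln T is μ + z_p·σ.
ln(3.6) = 1.281 and ln(7.1) = 1.96; z_{0.3} = -0.5244, z_{0.89} = 1.227.
σ = (1.96 − 1.281)/(1.227 − (-0.5244)) = 0.388.
μ = 1.281 − (-0.5244)·0.388 = 1.484.

μ ≈ 1.484, σ ≈ 0.388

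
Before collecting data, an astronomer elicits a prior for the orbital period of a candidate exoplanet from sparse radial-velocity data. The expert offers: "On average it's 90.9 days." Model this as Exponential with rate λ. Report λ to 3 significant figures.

Exponential mean = 1/λ, so λ = 1/90.9 = 0.011.

λ ≈ 0.011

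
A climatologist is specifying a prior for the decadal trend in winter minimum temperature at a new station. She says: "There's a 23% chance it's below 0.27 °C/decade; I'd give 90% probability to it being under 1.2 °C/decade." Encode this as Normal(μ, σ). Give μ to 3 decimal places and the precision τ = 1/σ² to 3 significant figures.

For Normal(μ,σ), the p-quantile is μ + z_p·σ. Here z_{0.23} = -0.7388, z_{0.9} = 1.282.
So 0.27 = μ − 0.7388σ and 1.2 = μ + 1.282σ.
Subtracting: σ = (1.2 − 0.27)/(1.282 − (-0.7388)) = 0.460.
Then μ = 0.27 − (-0.7388)·0.460 = 0.610.
Precision τ = 1/σ² = 1/0.4603² = 4.72.

μ = 0.610, τ = 4.72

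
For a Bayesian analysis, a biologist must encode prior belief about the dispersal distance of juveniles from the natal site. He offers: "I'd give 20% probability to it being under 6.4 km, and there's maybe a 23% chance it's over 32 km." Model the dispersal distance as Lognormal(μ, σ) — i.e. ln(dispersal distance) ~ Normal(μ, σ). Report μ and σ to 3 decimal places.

If T ~ Lognormal(μ,σ) then ln T ~ Normal(μ,σ), so the p-quantile of ln T is μ + z_p·σ.
ln(6.4) = 1.856 and ln(32) = 3.466; z_{0.2} = -0.8416, z_{0.77} = 0.7388.
σ = (3.466 − 1.856)/(0.7388 − (-0.8416)) = 1.018.
μ = 1.856 − (-0.8416)·1.018 = 2.713.

μ ≈ 2.713, σ ≈ 1.018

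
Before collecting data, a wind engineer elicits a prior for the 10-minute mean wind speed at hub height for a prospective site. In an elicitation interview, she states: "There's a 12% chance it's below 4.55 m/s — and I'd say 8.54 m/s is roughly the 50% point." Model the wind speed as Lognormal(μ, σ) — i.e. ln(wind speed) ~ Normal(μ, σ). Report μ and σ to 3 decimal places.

μ ≈ 2.145, σ ≈ 0.536

If T ~ Lognormal(μ,σ) then ln T ~ Normal(μ,σ), so the p-quantile of ln T is μ + z_p·σ.
ln(4.55) = 1.515 and ln(8.54) = 2.145; z_{0.12} = -1.175, z_{0.5} = 0.
σ = (2.145 − 1.515)/(0 − (-1.175)) = 0.536.
μ = 1.515 − (-1.175)·0.536 = 2.145.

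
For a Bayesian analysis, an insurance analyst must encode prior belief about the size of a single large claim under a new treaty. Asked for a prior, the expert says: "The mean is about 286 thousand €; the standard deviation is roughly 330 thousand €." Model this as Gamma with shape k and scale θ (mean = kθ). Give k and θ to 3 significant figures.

For Gamma(k, scale θ): mean = kθ, variance = kθ², so CV = 1/√k.
CV = SD/mean = 330/286 = 1.154, hence k = 1/CV² = 0.751.
Then θ = mean/k = 286/0.751 = 381.

k ≈ 0.751, θ ≈ 381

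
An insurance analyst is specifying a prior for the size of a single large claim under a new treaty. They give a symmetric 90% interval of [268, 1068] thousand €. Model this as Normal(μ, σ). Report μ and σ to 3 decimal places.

μ = 668.000, σ = 243.183

A symmetric 90% interval runs μ ± z·σ with z = 1.645.
Half-width = 400, so σ = 400/1.645 = 243.183.
μ is the interval midpoint, 668.000.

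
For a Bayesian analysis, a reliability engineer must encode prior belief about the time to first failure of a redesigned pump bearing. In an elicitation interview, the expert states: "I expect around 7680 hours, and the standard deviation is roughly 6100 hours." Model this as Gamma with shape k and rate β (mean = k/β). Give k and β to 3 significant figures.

k ≈ 1.59, β ≈ 0.000206

For Gamma(k, rate β): mean = k/β, variance = k/β², so CV = 1/√k.
CV = SD/mean = 6100/7680 = 0.7943, hence k = 1/CV² = 1.59.
Then β = k/mean = 1.59/7680 = 0.000206.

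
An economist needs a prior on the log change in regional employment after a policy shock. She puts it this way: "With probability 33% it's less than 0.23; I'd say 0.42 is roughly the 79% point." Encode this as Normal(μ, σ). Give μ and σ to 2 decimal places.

μ = 0.30, σ = 0.15

For Normal(μ,σ), the p-quantile is μ + z_p·σ. Here z_{0.33} = -0.4399, z_{0.79} = 0.8064.
So 0.23 = μ − 0.4399σ and 0.42 = μ + 0.8064σ.
Subtracting: σ = (0.42 − 0.23)/(0.8064 − (-0.4399)) = 0.15.
Then μ = 0.23 − (-0.4399)·0.15 = 0.30.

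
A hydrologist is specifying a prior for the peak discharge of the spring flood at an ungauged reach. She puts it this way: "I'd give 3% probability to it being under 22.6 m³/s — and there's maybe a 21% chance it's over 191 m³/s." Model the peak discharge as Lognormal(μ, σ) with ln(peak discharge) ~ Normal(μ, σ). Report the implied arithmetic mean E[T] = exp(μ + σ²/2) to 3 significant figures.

If T ~ Lognormal(μ,σ) then ln T ~ Normal(μ,σ), so the p-quantile of ln T is μ + z_p·σ.
ln(22.6) = 3.118 and ln(191) = 5.252; z_{0.03} = -1.881, z_{0.79} = 0.8064.
σ = (5.252 − 3.118)/(0.8064 − (-1.881)) = 0.794.
μ = 3.118 − (-1.881)·0.794 = 4.612.
E[T] = exp(μ + σ²/2) = exp(4.612 + 0.3154) = 138 m³/s.

E[T] ≈ 138 m³/s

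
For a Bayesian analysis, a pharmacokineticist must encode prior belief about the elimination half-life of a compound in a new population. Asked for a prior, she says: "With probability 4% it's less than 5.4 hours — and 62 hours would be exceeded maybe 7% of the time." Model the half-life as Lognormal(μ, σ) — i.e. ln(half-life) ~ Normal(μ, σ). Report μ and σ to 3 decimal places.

μ ≈ 3.011, σ ≈ 0.756

If T ~ Lognormal(μ,σ) then ln T ~ Normal(μ,σ), so the p-quantile of ln T is μ + z_p·σ.
ln(5.4) = 1.686 and ln(62) = 4.127; z_{0.04} = -1.751, z_{0.93} = 1.476.
σ = (4.127 − 1.686)/(1.476 − (-1.751)) = 0.756.
μ = 1.686 − (-1.751)·0.756 = 3.011.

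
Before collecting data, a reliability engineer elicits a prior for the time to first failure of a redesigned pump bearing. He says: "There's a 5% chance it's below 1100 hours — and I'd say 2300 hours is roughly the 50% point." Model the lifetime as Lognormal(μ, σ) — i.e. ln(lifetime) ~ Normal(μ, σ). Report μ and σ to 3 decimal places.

If T ~ Lognormal(μ,σ) then ln T ~ Normal(μ,σ), so the p-quantile of ln T is μ + z_p·σ.
ln(1100) = 7.003 and ln(2300) = 7.741; z_{0.05} = -1.645, z_{0.5} = 0.
σ = (7.741 − 7.003)/(0 − (-1.645)) = 0.448.
μ = 7.003 − (-1.645)·0.448 = 7.741.

μ ≈ 7.741, σ ≈ 0.448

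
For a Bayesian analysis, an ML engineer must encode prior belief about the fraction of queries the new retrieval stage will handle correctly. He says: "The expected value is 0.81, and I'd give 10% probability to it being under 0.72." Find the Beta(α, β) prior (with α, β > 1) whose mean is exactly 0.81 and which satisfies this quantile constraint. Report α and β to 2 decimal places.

With mean 0.81 fixed, write α = 0.81s, β = 0.19s where s = α+β.
Need P(θ < 0.72) = 0.1 under Beta(0.81s, 0.19s). Normal approximation: (q−m)/√(m(1−m)/s) ≈ z_{0.1} = -1.28, so s ≈ 0.81·0.19·(-1.28)²/(0.72−0.81)² = 31.2.
At s = 31.2: P(θ<0.72) ≈ 0.106. Adjusting to match 0.1 gives s ≈ 33.20.
So α = 0.81·33.20 ≈ 26.89, β = 0.19·33.20 ≈ 6.31.

α ≈ 26.89, β ≈ 6.31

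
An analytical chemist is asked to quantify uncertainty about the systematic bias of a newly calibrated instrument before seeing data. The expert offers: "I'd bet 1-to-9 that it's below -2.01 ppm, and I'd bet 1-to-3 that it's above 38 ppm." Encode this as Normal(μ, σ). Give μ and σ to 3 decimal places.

The p-quantile of Normal(μ,σ) is μ + z_p·σ, with z_{0.1} = -1.282 and z_{0.75} = 0.6745.
Eliminate σ: μ = (z₂·x₁ − z₁·x₂)/(z₂ − z₁) = (0.6745·-2.01 − (-1.282)·38)/1.956 = 24.204.
Then σ = (x₂ − x₁)/(z₂ − z₁) = (38 − -2.01)/1.956 = 20.455.

μ = 24.204, σ = 20.455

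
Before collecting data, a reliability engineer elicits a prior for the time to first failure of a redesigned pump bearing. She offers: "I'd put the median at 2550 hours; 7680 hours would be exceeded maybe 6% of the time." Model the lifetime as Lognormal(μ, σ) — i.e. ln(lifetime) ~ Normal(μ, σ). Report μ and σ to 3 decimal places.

If T ~ Lognormal(μ,σ) then ln T ~ Normal(μ,σ), so the p-quantile of ln T is μ + z_p·σ.
ln(2550) = 7.844 and ln(7680) = 8.946; z_{0.5} = 0, z_{0.94} = 1.555.
σ = (8.946 − 7.844)/(1.555 − (0)) = 0.709.
μ = 7.844 − (0)·0.709 = 7.844.

μ ≈ 7.844, σ ≈ 0.709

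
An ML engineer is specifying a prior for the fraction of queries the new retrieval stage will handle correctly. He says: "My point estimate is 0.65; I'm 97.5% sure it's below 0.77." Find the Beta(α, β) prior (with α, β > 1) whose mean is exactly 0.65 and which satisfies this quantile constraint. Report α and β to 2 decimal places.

α ≈ 35.23, β ≈ 18.97

With mean 0.65 fixed, write α = 0.65s, β = 0.35s where s = α+β.
Need P(θ < 0.77) = 0.975 under Beta(0.65s, 0.35s). Normal approximation: (q−m)/√(m(1−m)/s) ≈ z_{0.975} = 1.96, so s ≈ 0.65·0.35·(1.96)²/(0.77−0.65)² = 60.7.
At s = 60.7: P(θ<0.77) ≈ 0.981. Adjusting to match 0.975 gives s ≈ 54.20.
So α = 0.65·54.20 ≈ 35.23, β = 0.35·54.20 ≈ 18.97.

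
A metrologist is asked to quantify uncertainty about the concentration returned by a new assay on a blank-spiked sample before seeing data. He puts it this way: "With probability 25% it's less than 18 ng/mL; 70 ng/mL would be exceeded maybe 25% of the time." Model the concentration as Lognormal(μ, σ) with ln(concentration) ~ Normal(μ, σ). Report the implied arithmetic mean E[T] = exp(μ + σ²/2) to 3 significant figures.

If T ~ Lognormal(μ,σ) then ln T ~ Normal(μ,σ), so the p-quantile of ln T is μ + z_p·σ.
ln(18) = 2.89 and ln(70) = 4.248; z_{0.25} = -0.6745, z_{0.75} = 0.6745.
σ = (4.248 − 2.89)/(0.6745 − (-0.6745)) = 1.007.
μ = 2.89 − (-0.6745)·1.007 = 3.569.
E[T] = exp(μ + σ²/2) = exp(3.569 + 0.5068) = 58.9 ng/mL.

E[T] ≈ 58.9 ng/mL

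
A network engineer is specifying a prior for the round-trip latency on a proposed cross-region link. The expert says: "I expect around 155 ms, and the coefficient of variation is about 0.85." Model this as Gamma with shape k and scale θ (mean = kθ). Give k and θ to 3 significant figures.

k ≈ 1.38, θ ≈ 112

For Gamma(k, scale θ): mean = kθ, variance = kθ², so CV = 1/√k.
CV = 0.85, hence k = 1/CV² = 1.38.
Then θ = mean/k = 155/1.38 = 112.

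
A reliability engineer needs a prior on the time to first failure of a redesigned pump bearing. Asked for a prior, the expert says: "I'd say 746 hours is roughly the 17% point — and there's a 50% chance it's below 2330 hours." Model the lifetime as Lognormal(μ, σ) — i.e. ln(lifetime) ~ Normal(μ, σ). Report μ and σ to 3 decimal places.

If T ~ Lognormal(μ,σ) then ln T ~ Normal(μ,σ), so the p-quantile of ln T is μ + z_p·σ.
ln(746) = 6.615 and ln(2330) = 7.754; z_{0.17} = -0.9542, z_{0.5} = 0.
σ = (7.754 − 6.615)/(0 − (-0.9542)) = 1.194.
μ = 6.615 − (-0.9542)·1.194 = 7.754.

μ ≈ 7.754, σ ≈ 1.194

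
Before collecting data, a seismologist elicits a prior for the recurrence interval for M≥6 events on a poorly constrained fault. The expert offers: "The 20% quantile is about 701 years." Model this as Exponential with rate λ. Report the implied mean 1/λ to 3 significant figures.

P(T < 701.0) = 1 − e^(−λ·701.0) = 0.2, so λ = −ln(1−0.2)/701.0 = −ln(0.8)/701.0 = 0.000318.
Mean = 1/λ = 3140 years.

mean ≈ 3140 years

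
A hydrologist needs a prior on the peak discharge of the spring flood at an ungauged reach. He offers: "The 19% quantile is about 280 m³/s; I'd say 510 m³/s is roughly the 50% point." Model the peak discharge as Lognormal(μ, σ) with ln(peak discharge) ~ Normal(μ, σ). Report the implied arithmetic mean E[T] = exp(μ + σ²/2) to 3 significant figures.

If T ~ Lognormal(μ,σ) then ln T ~ Normal(μ,σ), so the p-quantile of ln T is μ + z_p·σ.
ln(280) = 5.635 and ln(510) = 6.234; z_{0.19} = -0.8779, z_{0.5} = 0.
σ = (6.234 − 5.635)/(0 − (-0.8779)) = 0.683.
μ = 5.635 − (-0.8779)·0.683 = 6.234.
E[T] = exp(μ + σ²/2) = exp(6.234 + 0.2333) = 644 m³/s.

E[T] ≈ 644 m³/s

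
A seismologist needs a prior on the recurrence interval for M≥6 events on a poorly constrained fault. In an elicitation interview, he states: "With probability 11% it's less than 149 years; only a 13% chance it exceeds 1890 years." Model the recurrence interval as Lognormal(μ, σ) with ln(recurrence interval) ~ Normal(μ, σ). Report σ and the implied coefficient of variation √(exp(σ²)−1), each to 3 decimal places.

σ ≈ 1.080, CV ≈ 1.486

If T ~ Lognormal(μ,σ) then ln T ~ Normal(μ,σ), so the p-quantile of ln T is μ + z_p·σ.
ln(149) = 5.004 and ln(1890) = 7.544; z_{0.11} = -1.227, z_{0.87} = 1.126.
σ = (7.544 − 5.004)/(1.126 − (-1.227)) = 1.080.
μ = 5.004 − (-1.227)·1.080 = 6.328.
CV = √(exp(σ²)−1) = √(exp(1.1657)−1) = 1.486.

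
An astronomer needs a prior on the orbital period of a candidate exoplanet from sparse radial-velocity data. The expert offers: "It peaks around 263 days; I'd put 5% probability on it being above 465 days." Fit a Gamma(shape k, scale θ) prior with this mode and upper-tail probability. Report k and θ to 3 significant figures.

k ≈ 9.59, θ ≈ 30.6

Gamma(k,θ) with k>1 has mode (k−1)θ, so θ = 263/(k−1).
Need P(X < 465) = 0.95 with θ tied to k this way. Start at k = 2, θ = 263: P(X<465) ≈ 0.528.
Too low — raise k to concentrate. Iterating converges to k ≈ 9.59.
Then θ = 263/(9.59−1) ≈ 30.6.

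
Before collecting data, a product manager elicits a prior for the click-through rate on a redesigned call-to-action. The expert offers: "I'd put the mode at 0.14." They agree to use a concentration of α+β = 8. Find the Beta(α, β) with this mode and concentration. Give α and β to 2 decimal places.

α = 1.84, β = 6.16

For α,β > 1 the Beta mode is (α−1)/(α+β−2). With α+β = 8, the mode is (α−1)/6.
Set (α−1)/6 = 0.14 → α = 1 + 0.14·6 = 1.84.
β = 8 − α = 6.16.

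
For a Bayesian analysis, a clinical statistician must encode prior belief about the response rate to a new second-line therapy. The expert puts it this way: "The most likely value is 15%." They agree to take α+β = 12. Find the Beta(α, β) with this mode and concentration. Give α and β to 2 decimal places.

α = 2.50, β = 9.50

For α,β > 1 the Beta mode is (α−1)/(α+β−2). With α+β = 12, the mode is (α−1)/10.
Set (α−1)/10 = 0.15 → α = 1 + 0.15·10 = 2.50.
β = 12 − α = 9.50.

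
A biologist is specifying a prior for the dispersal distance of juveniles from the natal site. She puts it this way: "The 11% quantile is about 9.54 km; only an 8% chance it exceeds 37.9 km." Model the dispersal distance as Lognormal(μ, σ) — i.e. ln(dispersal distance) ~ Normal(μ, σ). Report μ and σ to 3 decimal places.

If T ~ Lognormal(μ,σ) then ln T ~ Normal(μ,σ), so the p-quantile of ln T is μ + z_p·σ.
ln(9.54) = 2.255 and ln(37.9) = 3.635; z_{0.11} = -1.227, z_{0.92} = 1.405.
σ = (3.635 − 2.255)/(1.405 − (-1.227)) = 0.524.
μ = 2.255 − (-1.227)·0.524 = 2.898.

μ ≈ 2.898, σ ≈ 0.524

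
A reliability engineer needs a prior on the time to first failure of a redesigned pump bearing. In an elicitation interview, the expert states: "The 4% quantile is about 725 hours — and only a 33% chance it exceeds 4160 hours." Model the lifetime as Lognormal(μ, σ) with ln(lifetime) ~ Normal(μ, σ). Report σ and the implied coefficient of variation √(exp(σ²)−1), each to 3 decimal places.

If T ~ Lognormal(μ,σ) then ln T ~ Normal(μ,σ), so the p-quantile of ln T is μ + z_p·σ.
ln(725) = 6.586 and ln(4160) = 8.333; z_{0.04} = -1.751, z_{0.67} = 0.4399.
σ = (8.333 − 6.586)/(0.4399 − (-1.751)) = 0.798.
μ = 6.586 − (-1.751)·0.798 = 7.982.
CV = √(exp(σ²)−1) = √(exp(0.6361)−1) = 0.943.

σ ≈ 0.798, CV ≈ 0.943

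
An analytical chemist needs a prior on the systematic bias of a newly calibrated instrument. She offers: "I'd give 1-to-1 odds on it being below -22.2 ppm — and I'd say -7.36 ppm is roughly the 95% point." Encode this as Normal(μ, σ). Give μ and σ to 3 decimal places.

The p-quantile of Normal(μ,σ) is μ + z_p·σ, with z_{0.5} = 0 and z_{0.95} = 1.645.
Eliminate σ: μ = (z₂·x₁ − z₁·x₂)/(z₂ − z₁) = (1.645·-22.2 − (0)·-7.36)/1.645 = -22.200.
Then σ = (x₂ − x₁)/(z₂ − z₁) = (-7.36 − -22.2)/1.645 = 9.022.

μ = -22.200, σ = 9.022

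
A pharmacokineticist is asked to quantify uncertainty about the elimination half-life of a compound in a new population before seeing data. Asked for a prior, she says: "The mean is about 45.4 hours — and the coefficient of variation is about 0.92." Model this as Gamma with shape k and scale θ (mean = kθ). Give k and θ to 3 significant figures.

For Gamma(k, scale θ): mean = kθ, variance = kθ², so CV = 1/√k.
CV = 0.92, hence k = 1/CV² = 1.18.
Then θ = mean/k = 45.4/1.18 = 38.4.

k ≈ 1.18, θ ≈ 38.4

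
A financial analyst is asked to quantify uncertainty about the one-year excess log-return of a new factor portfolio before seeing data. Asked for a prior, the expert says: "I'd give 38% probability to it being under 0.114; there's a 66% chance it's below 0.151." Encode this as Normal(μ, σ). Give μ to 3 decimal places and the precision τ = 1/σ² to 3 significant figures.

μ = 0.130, τ = 377

For Normal(μ,σ), the p-quantile is μ + z_p·σ. Here z_{0.38} = -0.3055, z_{0.66} = 0.4125.
So 0.114 = μ − 0.3055σ and 0.151 = μ + 0.4125σ.
Subtracting: σ = (0.151 − 0.114)/(0.4125 − (-0.3055)) = 0.052.
Then μ = 0.114 − (-0.3055)·0.052 = 0.130.
Precision τ = 1/σ² = 1/0.05154² = 377.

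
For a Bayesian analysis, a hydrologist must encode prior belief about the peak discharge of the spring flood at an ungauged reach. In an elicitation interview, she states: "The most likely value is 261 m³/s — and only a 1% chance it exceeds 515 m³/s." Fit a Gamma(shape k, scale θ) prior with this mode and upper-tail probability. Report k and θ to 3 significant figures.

k ≈ 11.7, θ ≈ 24.5

Gamma(k,θ) with k>1 has mode (k−1)θ, so θ = 261/(k−1).
Need P(X < 515) = 0.99 with θ tied to k this way. Start at k = 2, θ = 261: P(X<515) ≈ 0.587.
Too low — raise k to concentrate. Iterating converges to k ≈ 11.7.
Then θ = 261/(11.7−1) ≈ 24.5.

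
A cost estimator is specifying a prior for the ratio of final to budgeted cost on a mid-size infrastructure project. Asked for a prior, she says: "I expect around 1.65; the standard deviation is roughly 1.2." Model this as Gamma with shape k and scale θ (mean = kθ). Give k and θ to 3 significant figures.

For Gamma(k, scale θ): mean = kθ, variance = kθ², so CV = 1/√k.
CV = SD/mean = 1.2/1.65 = 0.7273, hence k = 1/CV² = 1.89.
Then θ = mean/k = 1.65/1.89 = 0.873.

k ≈ 1.89, θ ≈ 0.873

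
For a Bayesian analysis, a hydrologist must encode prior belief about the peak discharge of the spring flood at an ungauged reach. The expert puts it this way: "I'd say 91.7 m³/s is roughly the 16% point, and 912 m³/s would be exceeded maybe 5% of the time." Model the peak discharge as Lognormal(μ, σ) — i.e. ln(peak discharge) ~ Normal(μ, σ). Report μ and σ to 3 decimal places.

μ ≈ 5.384, σ ≈ 0.870

If T ~ Lognormal(μ,σ) then ln T ~ Normal(μ,σ), so the p-quantile of ln T is μ + z_p·σ.
ln(91.7) = 4.519 and ln(912) = 6.816; z_{0.16} = -0.9945, z_{0.95} = 1.645.
σ = (6.816 − 4.519)/(1.645 − (-0.9945)) = 0.870.
μ = 4.519 − (-0.9945)·0.870 = 5.384.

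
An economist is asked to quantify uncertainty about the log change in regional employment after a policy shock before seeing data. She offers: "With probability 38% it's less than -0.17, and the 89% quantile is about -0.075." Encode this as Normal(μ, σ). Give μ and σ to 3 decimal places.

The p-quantile of Normal(μ,σ) is μ + z_p·σ, with z_{0.38} = -0.3055 and z_{0.89} = 1.227.
Eliminate σ: μ = (z₂·x₁ − z₁·x₂)/(z₂ − z₁) = (1.227·-0.17 − (-0.3055)·-0.075)/1.532 = -0.151.
Then σ = (x₂ − x₁)/(z₂ − z₁) = (-0.075 − -0.17)/1.532 = 0.062.

μ = -0.151, σ = 0.062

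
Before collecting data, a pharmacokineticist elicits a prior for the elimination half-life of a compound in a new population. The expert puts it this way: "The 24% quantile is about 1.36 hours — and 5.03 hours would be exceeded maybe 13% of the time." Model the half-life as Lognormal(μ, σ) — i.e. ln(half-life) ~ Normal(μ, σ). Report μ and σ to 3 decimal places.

If T ~ Lognormal(μ,σ) then ln T ~ Normal(μ,σ), so the p-quantile of ln T is μ + z_p·σ.
ln(1.36) = 0.3075 and ln(5.03) = 1.615; z_{0.24} = -0.7063, z_{0.87} = 1.126.
σ = (1.615 − 0.3075)/(1.126 − (-0.7063)) = 0.714.
μ = 0.3075 − (-0.7063)·0.714 = 0.812.

μ ≈ 0.812, σ ≈ 0.714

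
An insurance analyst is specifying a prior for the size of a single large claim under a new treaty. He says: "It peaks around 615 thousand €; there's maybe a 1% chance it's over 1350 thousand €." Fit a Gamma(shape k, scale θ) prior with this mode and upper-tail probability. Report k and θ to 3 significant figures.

k ≈ 8.8, θ ≈ 78.8

Gamma(k,θ) with k>1 has mode (k−1)θ, so θ = 615/(k−1).
Need P(X < 1350) = 0.99 with θ tied to k this way. Start at k = 2, θ = 615: P(X<1350) ≈ 0.644.
Too low — raise k to concentrate. Iterating converges to k ≈ 8.8.
Then θ = 615/(8.8−1) ≈ 78.8.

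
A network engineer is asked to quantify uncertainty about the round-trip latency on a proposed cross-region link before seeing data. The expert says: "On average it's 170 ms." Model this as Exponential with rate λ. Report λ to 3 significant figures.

Exponential mean = 1/λ, so λ = 1/170.0 = 0.00588.

λ ≈ 0.00588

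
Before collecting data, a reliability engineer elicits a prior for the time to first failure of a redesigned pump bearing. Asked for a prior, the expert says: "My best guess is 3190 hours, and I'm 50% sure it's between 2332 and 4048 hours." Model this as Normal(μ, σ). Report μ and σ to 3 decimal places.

A symmetric 50% interval runs μ ± z·σ with z = 0.6745.
Half-width = 858, so σ = 858/0.6745 = 1272.073.
μ is the stated best guess, 3190.000.

μ = 3190.000, σ = 1272.073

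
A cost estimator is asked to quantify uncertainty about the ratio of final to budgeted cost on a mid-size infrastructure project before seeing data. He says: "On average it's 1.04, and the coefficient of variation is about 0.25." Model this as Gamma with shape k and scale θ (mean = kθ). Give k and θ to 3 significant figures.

For Gamma(k, scale θ): mean = kθ, variance = kθ², so CV = 1/√k.
CV = 0.25, hence k = 1/CV² = 16.
Then θ = mean/k = 1.04/16 = 0.065.

k ≈ 16, θ ≈ 0.065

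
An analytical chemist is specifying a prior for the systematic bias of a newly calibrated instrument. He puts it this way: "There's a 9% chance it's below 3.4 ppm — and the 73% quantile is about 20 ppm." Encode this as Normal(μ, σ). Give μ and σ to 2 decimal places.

μ = 14.79, σ = 8.50

For Normal(μ,σ), the p-quantile is μ + z_p·σ. Here z_{0.09} = -1.341, z_{0.73} = 0.6128.
So 3.4 = μ − 1.341σ and 20 = μ + 0.6128σ.
Subtracting: σ = (20 − 3.4)/(0.6128 − (-1.341)) = 8.50.
Then μ = 3.4 − (-1.341)·8.50 = 14.79.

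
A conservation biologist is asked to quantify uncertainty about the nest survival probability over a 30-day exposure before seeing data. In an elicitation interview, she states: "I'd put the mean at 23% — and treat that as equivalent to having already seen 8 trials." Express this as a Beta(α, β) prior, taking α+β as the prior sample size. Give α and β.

α = 1.84, β = 6.16

Under the effective-sample-size interpretation, Beta(α, β) has prior mean α/(α+β) and prior sample size α+β.
So α+β = 8 and α/(α+β) = 0.23, giving α = 0.23·8 = 1.84 and β = 8 − 1.84 = 6.16.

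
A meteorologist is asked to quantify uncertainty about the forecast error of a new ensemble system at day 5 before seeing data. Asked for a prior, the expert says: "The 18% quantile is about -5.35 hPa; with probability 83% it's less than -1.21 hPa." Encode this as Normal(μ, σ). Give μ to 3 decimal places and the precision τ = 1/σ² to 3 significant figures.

The p-quantile of Normal(μ,σ) is μ + z_p·σ, with z_{0.18} = -0.9154 and z_{0.83} = 0.9542.
Eliminate σ: μ = (z₂·x₁ − z₁·x₂)/(z₂ − z₁) = (0.9542·-5.35 − (-0.9154)·-1.21)/1.87 = -3.323.
Then σ = (x₂ − x₁)/(z₂ − z₁) = (-1.21 − -5.35)/1.87 = 2.214.
Precision τ = 1/σ² = 1/2.214² = 0.204.

μ = -3.323, τ = 0.204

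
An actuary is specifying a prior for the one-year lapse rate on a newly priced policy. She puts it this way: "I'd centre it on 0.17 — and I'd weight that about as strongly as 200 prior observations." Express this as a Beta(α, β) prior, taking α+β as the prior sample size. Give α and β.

α = 34, β = 166

Under the effective-sample-size interpretation, Beta(α, β) has prior mean α/(α+β) and prior sample size α+β.
So α+β = 200 and α/(α+β) = 0.17, giving α = 0.17·200 = 34 and β = 200 − 34 = 166.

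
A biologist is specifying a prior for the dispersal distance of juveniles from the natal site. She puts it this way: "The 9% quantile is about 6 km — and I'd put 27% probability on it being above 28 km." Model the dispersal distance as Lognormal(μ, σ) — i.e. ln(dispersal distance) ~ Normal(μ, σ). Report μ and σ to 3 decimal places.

If T ~ Lognormal(μ,σ) then ln T ~ Normal(μ,σ), so the p-quantile of ln T is μ + z_p·σ.
ln(6) = 1.792 and ln(28) = 3.332; z_{0.09} = -1.341, z_{0.73} = 0.6128.
σ = (3.332 − 1.792)/(0.6128 − (-1.341)) = 0.789.
μ = 1.792 − (-1.341)·0.789 = 2.849.

μ ≈ 2.849, σ ≈ 0.789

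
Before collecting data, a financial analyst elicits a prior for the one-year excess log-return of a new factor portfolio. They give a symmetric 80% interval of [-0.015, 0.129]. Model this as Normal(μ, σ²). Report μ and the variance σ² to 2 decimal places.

A symmetric 80% interval runs μ ± z·σ with z = 1.282.
Half-width = 0.072, so σ = 0.072/1.282 = 0.056 and σ² = 0.00.
μ is the interval midpoint, 0.06.

μ = 0.06, σ² = 0.00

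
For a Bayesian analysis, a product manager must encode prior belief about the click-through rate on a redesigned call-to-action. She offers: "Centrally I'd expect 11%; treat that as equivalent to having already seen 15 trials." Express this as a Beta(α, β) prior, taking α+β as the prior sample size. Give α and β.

Under the effective-sample-size interpretation, Beta(α, β) has prior mean α/(α+β) and prior sample size α+β.
So α+β = 15 and α/(α+β) = 0.11, giving α = 0.11·15 = 1.65 and β = 15 − 1.65 = 13.35.

α = 1.65, β = 13.35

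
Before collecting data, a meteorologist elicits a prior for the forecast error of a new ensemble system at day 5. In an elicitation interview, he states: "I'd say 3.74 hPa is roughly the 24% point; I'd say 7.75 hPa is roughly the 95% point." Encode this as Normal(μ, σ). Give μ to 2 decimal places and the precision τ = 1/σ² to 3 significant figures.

For Normal(μ,σ), the p-quantile is μ + z_p·σ. Here z_{0.24} = -0.7063, z_{0.95} = 1.645.
So 3.74 = μ − 0.7063σ and 7.75 = μ + 1.645σ.
Subtracting: σ = (7.75 − 3.74)/(1.645 − (-0.7063)) = 1.71.
Then μ = 3.74 − (-0.7063)·1.71 = 4.94.
Precision τ = 1/σ² = 1/1.706² = 0.344.

μ = 4.94, τ = 0.344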